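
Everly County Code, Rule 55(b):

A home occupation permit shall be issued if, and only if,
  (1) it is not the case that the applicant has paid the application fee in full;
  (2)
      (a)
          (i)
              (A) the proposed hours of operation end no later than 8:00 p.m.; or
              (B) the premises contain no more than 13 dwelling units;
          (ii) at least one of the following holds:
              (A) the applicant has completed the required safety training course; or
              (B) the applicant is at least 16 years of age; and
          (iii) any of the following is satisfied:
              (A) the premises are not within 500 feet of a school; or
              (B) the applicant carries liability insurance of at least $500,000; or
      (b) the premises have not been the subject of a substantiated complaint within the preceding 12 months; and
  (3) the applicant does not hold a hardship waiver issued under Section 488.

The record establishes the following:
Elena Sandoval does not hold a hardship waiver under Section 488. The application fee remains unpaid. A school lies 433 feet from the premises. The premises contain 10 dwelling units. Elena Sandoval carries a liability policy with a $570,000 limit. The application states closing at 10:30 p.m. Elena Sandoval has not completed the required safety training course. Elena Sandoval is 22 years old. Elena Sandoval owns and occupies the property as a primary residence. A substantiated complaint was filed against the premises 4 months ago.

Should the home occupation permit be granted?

Yes — granted.

(1) not (fee paid) — holds.
(A) closes by 8 p.m. — not met.
(B) ≤ 13 units — met.
(i) = F OR T = true.
(A) safety training — not satisfied.
(B) age ≥ 16 — satisfied.
(ii) = F OR T = true.
(A) ≥500 ft from school — not satisfied.
(B) insurance ≥ $500,000 — holds.
(iii) = F OR T = true.
So (a) is satisfied (T AND T AND T).
(b) no complaint in 12 mo. — not met.
(2): T OR F → true.
(3) not (hardship waiver) — holds.
Overall = T AND T AND T = true.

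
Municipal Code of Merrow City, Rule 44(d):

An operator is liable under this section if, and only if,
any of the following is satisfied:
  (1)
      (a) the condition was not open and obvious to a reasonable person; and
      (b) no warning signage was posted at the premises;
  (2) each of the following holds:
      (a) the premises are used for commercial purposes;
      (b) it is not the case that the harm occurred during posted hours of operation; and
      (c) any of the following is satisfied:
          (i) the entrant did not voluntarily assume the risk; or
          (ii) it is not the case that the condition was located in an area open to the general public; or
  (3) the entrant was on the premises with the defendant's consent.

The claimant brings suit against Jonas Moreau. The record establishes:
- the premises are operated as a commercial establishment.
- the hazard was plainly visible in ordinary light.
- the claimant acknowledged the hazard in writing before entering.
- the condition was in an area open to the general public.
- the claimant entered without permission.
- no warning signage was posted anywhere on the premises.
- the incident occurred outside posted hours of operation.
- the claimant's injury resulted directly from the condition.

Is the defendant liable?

No — not liable.

(a) not open/obvious — fails.
(b) no signage posted — satisfied.
(1) = F AND T = false.
(a) commercial use — satisfied.
(b) not (during posted hours) — met.
(i) no assumed risk — not satisfied.
(ii) not (public area) — not satisfied.
So (c) is not satisfied (F OR F).
So (2) is not satisfied (T AND T AND F).
(3) consent to enter — fails.
So Overall is not satisfied (F OR F OR F).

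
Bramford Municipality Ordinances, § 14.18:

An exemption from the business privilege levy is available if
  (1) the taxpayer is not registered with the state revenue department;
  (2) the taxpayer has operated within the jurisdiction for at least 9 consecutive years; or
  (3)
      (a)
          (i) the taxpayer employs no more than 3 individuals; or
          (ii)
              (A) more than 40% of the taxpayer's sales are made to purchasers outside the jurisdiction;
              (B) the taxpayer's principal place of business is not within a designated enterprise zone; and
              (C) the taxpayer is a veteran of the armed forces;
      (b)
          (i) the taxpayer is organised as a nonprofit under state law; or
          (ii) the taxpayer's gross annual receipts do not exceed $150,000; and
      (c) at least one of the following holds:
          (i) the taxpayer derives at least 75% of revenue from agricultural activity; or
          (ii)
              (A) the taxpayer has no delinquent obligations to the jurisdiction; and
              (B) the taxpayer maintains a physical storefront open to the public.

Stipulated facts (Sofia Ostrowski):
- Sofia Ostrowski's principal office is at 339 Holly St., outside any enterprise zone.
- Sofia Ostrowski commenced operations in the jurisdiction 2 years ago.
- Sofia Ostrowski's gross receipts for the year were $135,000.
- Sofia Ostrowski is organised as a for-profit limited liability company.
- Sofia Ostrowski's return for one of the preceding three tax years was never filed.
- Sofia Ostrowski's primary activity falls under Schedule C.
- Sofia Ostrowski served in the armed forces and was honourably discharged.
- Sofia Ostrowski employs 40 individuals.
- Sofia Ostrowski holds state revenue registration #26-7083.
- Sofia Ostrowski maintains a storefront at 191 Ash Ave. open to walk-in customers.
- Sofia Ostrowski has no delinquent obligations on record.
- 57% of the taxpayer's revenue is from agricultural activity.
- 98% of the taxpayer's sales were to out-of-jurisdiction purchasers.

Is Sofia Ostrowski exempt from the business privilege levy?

Yes — exempt.

(1) not (state-registered) — fails.
(2) ≥ 9 yrs in jurisdiction — fails.
(i) ≤ 3 employees — fails.
(A) >40% out-of-jur. sales — holds.
(B) not (in enterprise zone) — holds.
(C) veteran — met.
(ii): T AND T AND T → true.
So (a) is satisfied (F OR T).
(i) nonprofit — not met.
(ii) receipts ≤ $150,000 — satisfied.
(b): F OR T → true.
(i) ≥75% agricultural — not met.
(A) no delinquency — met.
(B) has storefront — met.
(ii) = T AND T = true.
(c) = F OR T = true.
(3): T AND T AND T → true.
Overall = F OR F OR T = true.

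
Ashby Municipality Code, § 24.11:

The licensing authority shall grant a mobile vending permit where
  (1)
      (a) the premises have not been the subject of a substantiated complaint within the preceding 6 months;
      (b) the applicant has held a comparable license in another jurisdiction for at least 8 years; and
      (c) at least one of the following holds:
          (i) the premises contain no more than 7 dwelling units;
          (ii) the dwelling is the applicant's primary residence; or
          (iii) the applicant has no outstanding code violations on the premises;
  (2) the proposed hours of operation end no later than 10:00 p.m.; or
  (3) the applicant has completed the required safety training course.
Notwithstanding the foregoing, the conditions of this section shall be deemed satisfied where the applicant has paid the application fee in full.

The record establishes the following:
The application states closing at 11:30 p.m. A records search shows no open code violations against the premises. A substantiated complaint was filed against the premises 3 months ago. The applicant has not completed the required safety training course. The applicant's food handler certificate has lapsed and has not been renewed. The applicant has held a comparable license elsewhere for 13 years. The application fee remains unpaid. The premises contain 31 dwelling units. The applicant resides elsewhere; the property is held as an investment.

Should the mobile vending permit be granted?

(a) no complaint in 6 mo. — not met.
(b) prior license ≥ 8 yr — satisfied.
(i) ≤ 7 units — not met.
(ii) primary residence — fails.
(iii) no code violations — met.
(c): F OR F OR T → true.
So (1) is not satisfied (F AND T AND T).
(2) closes by 10 p.m. — not satisfied.
(3) safety training — not satisfied.
So Overall is not satisfied (F OR F OR F).
Exception (fee paid) — not satisfied.
Result: main false OR exception false → false.

No — denied.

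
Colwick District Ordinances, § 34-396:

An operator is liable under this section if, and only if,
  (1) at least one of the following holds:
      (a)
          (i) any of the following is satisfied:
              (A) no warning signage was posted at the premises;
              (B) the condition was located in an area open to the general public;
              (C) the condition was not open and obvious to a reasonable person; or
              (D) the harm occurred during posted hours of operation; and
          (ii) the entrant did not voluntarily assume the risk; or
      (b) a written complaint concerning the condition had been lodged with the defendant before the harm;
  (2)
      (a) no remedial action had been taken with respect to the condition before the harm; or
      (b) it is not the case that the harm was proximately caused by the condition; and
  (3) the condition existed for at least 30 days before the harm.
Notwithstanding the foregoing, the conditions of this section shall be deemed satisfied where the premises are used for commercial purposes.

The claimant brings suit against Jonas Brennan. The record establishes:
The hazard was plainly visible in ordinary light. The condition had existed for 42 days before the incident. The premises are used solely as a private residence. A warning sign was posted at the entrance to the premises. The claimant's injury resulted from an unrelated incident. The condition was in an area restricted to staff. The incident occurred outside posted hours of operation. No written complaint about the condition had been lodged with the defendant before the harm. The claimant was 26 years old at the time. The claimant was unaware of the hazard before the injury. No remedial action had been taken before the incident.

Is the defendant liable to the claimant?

(A) no signage posted — not satisfied.
(B) public area — not satisfied.
(C) not open/obvious — fails.
(D) during posted hours — not satisfied.
(i): F OR F OR F OR F → false.
(ii) no assumed risk — holds.
So (a) is not satisfied (F AND T).
(b) complaint lodged — fails.
So (1) is not satisfied (F OR F).
(a) no remedial action — holds.
(b) not (proximate cause) — met.
(2): T OR T → true.
(3) condition ≥30 days old — met.
Overall: F AND T AND T → false.
Exception (commercial use) — not satisfied.
Result: main false OR exception false → false.

No — not liable.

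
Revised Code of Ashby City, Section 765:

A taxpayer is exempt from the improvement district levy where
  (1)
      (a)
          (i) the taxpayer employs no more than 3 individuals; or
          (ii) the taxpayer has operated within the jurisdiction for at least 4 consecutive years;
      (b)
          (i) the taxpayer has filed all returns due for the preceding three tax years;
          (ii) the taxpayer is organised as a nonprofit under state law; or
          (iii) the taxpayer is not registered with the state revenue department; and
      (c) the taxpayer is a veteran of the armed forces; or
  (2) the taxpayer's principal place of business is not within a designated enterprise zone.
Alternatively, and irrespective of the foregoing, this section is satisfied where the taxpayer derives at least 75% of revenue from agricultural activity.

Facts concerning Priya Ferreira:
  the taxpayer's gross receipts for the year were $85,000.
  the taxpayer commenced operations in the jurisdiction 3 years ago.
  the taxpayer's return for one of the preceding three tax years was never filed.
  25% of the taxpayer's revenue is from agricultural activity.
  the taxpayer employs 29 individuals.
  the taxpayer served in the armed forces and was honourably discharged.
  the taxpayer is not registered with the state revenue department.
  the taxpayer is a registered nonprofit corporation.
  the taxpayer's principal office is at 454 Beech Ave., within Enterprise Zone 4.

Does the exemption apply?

(i) ≤ 3 employees — not met.
(ii) ≥ 4 yrs in jurisdiction — not satisfied.
(a) = F OR F = false.
(i) returns current — not met.
(ii) nonprofit — met.
(iii) not (state-registered) — met.
So (b) is satisfied (F OR T OR T).
(c) veteran — met.
(1): F AND T AND T → false.
(2) not (in enterprise zone) — not met.
So Overall is not satisfied (F OR F).
Exception (≥75% agricultural) — not satisfied.
Result: main false OR exception false → false.

No — not exempt.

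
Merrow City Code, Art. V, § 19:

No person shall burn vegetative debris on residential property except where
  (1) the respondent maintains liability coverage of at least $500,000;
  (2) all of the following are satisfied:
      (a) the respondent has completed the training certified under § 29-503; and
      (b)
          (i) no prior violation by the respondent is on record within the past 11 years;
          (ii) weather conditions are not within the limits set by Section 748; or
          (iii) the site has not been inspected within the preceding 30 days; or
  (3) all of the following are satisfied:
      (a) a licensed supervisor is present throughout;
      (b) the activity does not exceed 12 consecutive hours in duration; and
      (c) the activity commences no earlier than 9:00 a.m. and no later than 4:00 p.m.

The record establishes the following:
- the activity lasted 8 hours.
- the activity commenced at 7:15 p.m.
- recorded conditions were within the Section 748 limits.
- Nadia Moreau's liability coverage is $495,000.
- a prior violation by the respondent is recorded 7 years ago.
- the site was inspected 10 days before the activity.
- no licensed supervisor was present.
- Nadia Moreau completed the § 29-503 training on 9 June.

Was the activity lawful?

(1) coverage ≥ $500,000 — not met.
(a) training certified — holds.
(i) no prior violation — not satisfied.
(ii) not (weather ok) — not met.
(iii) not (site inspected) — fails.
(b): F OR F OR F → false.
So (2) is not satisfied (T AND F).
(a) supervisor present — fails.
(b) ≤ 12 hrs duration — holds.
(c) start within hours — not met.
(3): F AND T AND F → false.
Overall = F OR F OR F = false.

No — unlawful.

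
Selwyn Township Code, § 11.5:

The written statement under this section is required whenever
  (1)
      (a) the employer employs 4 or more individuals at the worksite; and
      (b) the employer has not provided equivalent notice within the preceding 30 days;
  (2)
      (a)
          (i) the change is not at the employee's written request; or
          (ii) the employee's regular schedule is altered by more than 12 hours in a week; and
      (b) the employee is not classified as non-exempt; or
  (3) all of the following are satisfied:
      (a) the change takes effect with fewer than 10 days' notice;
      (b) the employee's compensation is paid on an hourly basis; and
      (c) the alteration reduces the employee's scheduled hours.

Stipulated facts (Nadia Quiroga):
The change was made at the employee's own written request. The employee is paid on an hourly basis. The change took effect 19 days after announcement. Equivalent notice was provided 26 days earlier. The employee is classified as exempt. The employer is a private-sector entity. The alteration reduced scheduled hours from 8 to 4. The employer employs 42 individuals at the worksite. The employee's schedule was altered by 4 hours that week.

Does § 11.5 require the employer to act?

(a) ≥ 4 at site — satisfied.
(b) no recent notice — not satisfied.
(1) = T AND F = false.
(i) not employee-requested — fails.
(ii) schedule shift > 12h — not satisfied.
So (a) is not satisfied (F OR F).
(b) not (non-exempt) — satisfied.
(2) = F AND T = false.
(a) < 10 days' notice — not met.
(b) hourly-paid — holds.
(c) hours reduced — met.
(3): F AND T AND T → false.
So Overall is not satisfied (F OR F OR F).

No — not required.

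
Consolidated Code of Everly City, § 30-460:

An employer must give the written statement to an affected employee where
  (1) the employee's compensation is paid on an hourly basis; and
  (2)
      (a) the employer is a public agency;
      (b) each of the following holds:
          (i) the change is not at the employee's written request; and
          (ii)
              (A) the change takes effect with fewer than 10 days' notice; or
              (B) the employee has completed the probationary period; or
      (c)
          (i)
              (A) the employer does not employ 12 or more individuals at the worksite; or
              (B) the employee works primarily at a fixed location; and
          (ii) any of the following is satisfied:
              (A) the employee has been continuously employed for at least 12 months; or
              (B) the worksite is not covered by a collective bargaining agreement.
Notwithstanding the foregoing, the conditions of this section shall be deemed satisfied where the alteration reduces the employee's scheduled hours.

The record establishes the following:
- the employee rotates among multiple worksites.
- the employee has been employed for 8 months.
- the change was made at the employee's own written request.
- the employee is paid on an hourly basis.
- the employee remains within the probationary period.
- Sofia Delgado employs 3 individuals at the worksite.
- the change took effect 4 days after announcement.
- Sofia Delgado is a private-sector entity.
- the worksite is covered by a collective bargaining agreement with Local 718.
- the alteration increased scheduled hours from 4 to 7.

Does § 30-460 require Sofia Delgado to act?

No — not required.

(1) hourly-paid — satisfied.
(a) public agency — not met.
(i) not employee-requested — not satisfied.
(A) < 10 days' notice — holds.
(B) past probation — not met.
(ii) = T OR F = true.
(b): F AND T → false.
(A) not (≥ 12 at site) — holds.
(B) fixed location — not met.
(i) = T OR F = true.
(A) tenure ≥ 12 mo. — not met.
(B) no CBA — fails.
(ii) = F OR F = false.
So (c) is not satisfied (T AND F).
(2): F OR F OR F → false.
Overall: T AND F → false.
Exception (hours reduced) — not satisfied.
Result: main false OR exception false → false.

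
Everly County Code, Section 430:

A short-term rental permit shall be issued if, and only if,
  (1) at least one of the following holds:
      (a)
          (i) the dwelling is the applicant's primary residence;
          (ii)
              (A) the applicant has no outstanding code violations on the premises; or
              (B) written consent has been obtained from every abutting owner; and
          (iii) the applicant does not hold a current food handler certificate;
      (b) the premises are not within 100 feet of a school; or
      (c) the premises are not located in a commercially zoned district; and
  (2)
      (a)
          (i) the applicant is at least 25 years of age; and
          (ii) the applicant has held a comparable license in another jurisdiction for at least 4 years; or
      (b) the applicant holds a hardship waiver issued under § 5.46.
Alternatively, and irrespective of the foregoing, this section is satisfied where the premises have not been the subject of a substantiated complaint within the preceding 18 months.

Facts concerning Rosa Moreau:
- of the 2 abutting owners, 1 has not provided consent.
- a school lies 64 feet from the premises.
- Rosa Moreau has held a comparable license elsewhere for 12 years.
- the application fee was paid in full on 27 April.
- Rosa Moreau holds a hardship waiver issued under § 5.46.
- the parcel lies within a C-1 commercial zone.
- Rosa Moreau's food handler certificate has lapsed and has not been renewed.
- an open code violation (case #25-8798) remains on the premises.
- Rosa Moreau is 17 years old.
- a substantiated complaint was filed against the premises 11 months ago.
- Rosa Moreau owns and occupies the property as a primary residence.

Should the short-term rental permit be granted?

No — denied.

(i) primary residence — holds.
(A) no code violations — not met.
(B) all abutters consent — not met.
(ii) = F OR F = false.
(iii) not (food handler cert.) — holds.
(a) = T AND F AND T = false.
(b) ≥100 ft from school — not met.
(c) not (commercially zoned) — fails.
(1) = F OR F OR F = false.
(i) age ≥ 25 — fails.
(ii) prior license ≥ 4 yr — met.
(a): F AND T → false.
(b) hardship waiver — holds.
(2) = F OR T = true.
Overall: F AND T → false.
Exception (no complaint in 18 mo.) — not satisfied.
Result: main false OR exception false → false.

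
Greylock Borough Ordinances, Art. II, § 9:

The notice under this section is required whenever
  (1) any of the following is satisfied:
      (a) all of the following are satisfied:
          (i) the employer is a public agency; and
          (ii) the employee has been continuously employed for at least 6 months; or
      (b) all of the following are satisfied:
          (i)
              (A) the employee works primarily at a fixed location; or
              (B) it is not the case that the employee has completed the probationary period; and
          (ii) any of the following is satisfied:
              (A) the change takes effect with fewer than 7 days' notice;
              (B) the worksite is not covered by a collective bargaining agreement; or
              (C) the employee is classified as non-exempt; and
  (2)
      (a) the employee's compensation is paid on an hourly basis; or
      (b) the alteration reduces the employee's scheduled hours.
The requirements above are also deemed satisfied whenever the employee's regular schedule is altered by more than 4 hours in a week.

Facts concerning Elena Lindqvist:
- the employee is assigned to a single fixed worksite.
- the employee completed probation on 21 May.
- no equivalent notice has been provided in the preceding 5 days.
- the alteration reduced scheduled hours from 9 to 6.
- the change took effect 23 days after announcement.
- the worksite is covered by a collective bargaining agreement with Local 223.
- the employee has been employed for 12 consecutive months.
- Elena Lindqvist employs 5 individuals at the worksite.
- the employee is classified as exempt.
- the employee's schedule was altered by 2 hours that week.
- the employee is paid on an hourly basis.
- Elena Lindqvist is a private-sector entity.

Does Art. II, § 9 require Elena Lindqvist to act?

No — not required.

(i) public agency — fails.
(ii) tenure ≥ 6 mo. — met.
(a): F AND T → false.
(A) fixed location — holds.
(B) not (past probation) — not satisfied.
(i) = T OR F = true.
(A) < 7 days' notice — not met.
(B) no CBA — not met.
(C) non-exempt — not satisfied.
(ii) = F OR F OR F = false.
So (b) is not satisfied (T AND F).
So (1) is not satisfied (F OR F).
(a) hourly-paid — holds.
(b) hours reduced — holds.
So (2) is satisfied (T OR T).
Overall: F AND T → false.
Exception (schedule shift > 4h) — not satisfied.
Result: main false OR exception false → false.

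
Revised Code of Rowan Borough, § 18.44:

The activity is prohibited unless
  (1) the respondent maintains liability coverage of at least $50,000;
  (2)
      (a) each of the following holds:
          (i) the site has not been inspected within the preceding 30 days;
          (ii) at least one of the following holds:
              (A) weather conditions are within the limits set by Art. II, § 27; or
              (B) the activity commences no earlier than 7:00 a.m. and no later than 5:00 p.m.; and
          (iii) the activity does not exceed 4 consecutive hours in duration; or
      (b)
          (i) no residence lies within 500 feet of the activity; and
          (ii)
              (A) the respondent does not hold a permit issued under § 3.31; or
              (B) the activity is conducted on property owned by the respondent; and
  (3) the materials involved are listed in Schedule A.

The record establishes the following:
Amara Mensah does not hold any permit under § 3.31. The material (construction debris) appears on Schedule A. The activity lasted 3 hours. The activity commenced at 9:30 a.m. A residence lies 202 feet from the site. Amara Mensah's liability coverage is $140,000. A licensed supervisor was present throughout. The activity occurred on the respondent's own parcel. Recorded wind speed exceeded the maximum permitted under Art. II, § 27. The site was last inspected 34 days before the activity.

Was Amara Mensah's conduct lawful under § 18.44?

(1) coverage ≥ $50,000 — met.
(i) not (site inspected) — satisfied.
(A) weather ok — not met.
(B) start within hours — satisfied.
(ii) = F OR T = true.
(iii) ≤ 4 hrs duration — satisfied.
So (a) is satisfied (T AND T AND T).
(i) no residence in 500 ft — not met.
(A) not (holds permit) — met.
(B) own property — met.
So (ii) is satisfied (T OR T).
(b) = F AND T = false.
(2) = T OR F = true.
(3) Schedule A material — met.
So Overall is satisfied (T AND T AND T).

Yes — lawful.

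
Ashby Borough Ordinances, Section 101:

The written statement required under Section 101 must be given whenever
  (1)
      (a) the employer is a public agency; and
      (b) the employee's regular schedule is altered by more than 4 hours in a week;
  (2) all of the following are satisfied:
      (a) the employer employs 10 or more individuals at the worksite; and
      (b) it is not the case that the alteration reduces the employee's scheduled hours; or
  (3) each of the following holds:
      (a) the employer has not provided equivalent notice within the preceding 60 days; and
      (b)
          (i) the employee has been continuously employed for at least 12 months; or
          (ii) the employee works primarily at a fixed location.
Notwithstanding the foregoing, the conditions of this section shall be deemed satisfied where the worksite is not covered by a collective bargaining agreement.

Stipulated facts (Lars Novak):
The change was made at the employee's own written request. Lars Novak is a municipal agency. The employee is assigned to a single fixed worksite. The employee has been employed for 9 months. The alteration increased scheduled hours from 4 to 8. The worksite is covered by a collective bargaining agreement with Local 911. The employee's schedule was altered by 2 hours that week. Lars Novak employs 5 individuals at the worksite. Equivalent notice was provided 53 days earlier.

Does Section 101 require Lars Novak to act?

No — not required.

(a) public agency — holds.
(b) schedule shift > 4h — not met.
(1): T AND F → false.
(a) ≥ 10 at site — fails.
(b) not (hours reduced) — holds.
(2) = F AND T = false.
(a) no recent notice — not met.
(i) tenure ≥ 12 mo. — not satisfied.
(ii) fixed location — met.
So (b) is satisfied (F OR T).
So (3) is not satisfied (F AND T).
Overall: F OR F OR F → false.
Exception (no CBA) — not satisfied.
Result: main false OR exception false → false.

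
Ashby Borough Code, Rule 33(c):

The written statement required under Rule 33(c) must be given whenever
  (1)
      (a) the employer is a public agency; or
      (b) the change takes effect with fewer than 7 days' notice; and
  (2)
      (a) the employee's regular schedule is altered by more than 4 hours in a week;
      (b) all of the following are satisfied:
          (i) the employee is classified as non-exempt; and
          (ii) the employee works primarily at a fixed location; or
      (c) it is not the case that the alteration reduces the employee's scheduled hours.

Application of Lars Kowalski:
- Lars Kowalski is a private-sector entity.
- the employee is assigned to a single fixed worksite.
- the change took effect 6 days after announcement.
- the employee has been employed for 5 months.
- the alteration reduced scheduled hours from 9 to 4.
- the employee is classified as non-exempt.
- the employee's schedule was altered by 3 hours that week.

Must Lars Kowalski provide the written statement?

Yes — required.

(a) public agency — fails.
(b) < 7 days' notice — met.
(1): F OR T → true.
(a) schedule shift > 4h — not met.
(i) non-exempt — holds.
(ii) fixed location — met.
(b) = T AND T = true.
(c) not (hours reduced) — not met.
(2) = F OR T OR F = true.
So Overall is satisfied (T AND T).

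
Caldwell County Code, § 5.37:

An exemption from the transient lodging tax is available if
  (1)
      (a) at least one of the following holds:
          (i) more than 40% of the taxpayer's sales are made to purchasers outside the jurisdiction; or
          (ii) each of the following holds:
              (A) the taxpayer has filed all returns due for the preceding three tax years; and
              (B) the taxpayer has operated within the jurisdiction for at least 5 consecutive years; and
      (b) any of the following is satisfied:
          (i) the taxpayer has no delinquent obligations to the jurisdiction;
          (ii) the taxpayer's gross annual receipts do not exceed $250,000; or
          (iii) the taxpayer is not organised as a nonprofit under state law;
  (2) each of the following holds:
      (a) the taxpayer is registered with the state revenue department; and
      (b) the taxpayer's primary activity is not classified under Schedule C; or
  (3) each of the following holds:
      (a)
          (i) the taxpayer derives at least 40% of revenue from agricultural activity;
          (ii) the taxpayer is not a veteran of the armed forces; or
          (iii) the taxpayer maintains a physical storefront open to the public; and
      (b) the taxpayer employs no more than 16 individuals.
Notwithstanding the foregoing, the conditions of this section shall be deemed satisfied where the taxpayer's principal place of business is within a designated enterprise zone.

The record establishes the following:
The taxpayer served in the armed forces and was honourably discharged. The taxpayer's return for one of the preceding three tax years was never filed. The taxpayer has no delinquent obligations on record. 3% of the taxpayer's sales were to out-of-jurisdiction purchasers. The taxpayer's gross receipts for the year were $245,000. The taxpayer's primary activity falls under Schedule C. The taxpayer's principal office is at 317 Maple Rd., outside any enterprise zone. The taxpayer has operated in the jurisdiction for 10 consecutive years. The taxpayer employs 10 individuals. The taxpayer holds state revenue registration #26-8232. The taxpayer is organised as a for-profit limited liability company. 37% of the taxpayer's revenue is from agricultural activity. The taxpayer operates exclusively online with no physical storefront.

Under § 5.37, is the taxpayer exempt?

No — not exempt.

(i) >40% out-of-jur. sales — not met.
(A) returns current — fails.
(B) ≥ 5 yrs in jurisdiction — holds.
(ii) = F AND T = false.
(a) = F OR F = false.
(i) no delinquency — satisfied.
(ii) receipts ≤ $250,000 — holds.
(iii) not (nonprofit) — met.
So (b) is satisfied (T OR T OR T).
(1) = F AND T = false.
(a) state-registered — satisfied.
(b) not (Schedule C activity) — fails.
So (2) is not satisfied (T AND F).
(i) ≥40% agricultural — fails.
(ii) not (veteran) — not satisfied.
(iii) has storefront — not satisfied.
So (a) is not satisfied (F OR F OR F).
(b) ≤ 16 employees — satisfied.
(3) = F AND T = false.
Overall: F OR F OR F → false.
Exception (in enterprise zone) — not satisfied.
Result: main false OR exception false → false.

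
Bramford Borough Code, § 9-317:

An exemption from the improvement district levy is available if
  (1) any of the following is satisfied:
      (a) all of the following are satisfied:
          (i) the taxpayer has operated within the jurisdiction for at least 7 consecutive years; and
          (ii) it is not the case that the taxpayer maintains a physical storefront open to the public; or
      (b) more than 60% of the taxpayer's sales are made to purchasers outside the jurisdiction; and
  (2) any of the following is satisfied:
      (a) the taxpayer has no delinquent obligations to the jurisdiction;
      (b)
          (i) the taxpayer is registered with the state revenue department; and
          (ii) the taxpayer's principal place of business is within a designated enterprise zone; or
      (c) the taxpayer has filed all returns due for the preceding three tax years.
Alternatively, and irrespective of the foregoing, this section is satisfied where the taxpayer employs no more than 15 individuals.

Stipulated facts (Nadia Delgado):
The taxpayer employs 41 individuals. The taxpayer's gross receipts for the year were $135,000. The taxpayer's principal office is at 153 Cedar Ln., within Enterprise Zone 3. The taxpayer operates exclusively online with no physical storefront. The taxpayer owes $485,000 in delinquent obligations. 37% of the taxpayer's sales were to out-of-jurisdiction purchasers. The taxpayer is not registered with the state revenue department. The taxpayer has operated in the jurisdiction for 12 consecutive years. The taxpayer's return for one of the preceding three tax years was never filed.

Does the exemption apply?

(i) ≥ 7 yrs in jurisdiction — holds.
(ii) not (has storefront) — satisfied.
So (a) is satisfied (T AND T).
(b) >60% out-of-jur. sales — not satisfied.
So (1) is satisfied (T OR F).
(a) no delinquency — not met.
(i) state-registered — not met.
(ii) in enterprise zone — satisfied.
(b) = F AND T = false.
(c) returns current — fails.
So (2) is not satisfied (F OR F OR F).
So Overall is not satisfied (T AND F).
Exception (≤ 15 employees) — not satisfied.
Result: main false OR exception false → false.

No — not exempt.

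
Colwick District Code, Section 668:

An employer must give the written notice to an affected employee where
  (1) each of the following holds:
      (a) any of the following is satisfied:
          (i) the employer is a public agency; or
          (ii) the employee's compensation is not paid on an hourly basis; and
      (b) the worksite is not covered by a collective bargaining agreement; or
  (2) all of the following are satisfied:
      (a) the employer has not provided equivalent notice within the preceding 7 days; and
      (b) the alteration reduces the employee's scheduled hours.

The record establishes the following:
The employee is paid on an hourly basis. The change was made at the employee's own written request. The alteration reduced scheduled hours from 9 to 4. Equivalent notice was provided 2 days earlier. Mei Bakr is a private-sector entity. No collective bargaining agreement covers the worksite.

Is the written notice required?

No — not required.

(i) public agency — not met.
(ii) not (hourly-paid) — not satisfied.
(a): F OR F → false.
(b) no CBA — met.
(1): F AND T → false.
(a) no recent notice — not met.
(b) hours reduced — holds.
(2): F AND T → false.
So Overall is not satisfied (F OR F).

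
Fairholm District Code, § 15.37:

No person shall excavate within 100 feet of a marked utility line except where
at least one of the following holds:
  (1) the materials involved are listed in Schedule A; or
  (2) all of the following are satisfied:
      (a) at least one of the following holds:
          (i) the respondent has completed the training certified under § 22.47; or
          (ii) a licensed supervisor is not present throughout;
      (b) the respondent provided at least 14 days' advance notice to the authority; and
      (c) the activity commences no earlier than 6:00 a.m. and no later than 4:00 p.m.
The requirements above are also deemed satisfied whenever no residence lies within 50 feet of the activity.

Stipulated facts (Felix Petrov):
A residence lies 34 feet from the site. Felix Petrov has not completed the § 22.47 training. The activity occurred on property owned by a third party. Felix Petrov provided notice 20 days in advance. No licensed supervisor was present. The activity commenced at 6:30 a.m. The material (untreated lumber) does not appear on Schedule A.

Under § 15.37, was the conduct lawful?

Yes — lawful.

(1) Schedule A material — not satisfied.
(i) training certified — not satisfied.
(ii) not (supervisor present) — satisfied.
(a): F OR T → true.
(b) ≥14 days' notice — met.
(c) start within hours — holds.
So (2) is satisfied (T AND T AND T).
Overall = F OR T = true.
Exception (no residence in 50 ft) — not satisfied.
Result: main true OR exception false → true.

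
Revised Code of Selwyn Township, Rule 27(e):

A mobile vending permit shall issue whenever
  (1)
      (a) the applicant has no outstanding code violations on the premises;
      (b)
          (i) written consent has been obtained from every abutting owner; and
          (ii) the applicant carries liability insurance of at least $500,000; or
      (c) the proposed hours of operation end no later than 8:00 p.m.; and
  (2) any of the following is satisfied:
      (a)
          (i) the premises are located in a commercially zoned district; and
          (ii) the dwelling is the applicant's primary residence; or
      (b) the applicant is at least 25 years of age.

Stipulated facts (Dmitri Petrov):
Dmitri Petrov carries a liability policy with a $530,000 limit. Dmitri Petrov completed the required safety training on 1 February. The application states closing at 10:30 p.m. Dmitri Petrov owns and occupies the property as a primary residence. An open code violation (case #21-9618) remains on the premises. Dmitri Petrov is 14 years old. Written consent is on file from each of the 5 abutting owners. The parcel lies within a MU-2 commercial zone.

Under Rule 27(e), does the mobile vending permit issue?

(a) no code violations — fails.
(i) all abutters consent — satisfied.
(ii) insurance ≥ $500,000 — holds.
So (b) is satisfied (T AND T).
(c) closes by 8 p.m. — fails.
(1): F OR T OR F → true.
(i) commercially zoned — satisfied.
(ii) primary residence — holds.
(a) = T AND T = true.
(b) age ≥ 25 — fails.
So (2) is satisfied (T OR F).
Overall = T AND T = true.

Yes — granted.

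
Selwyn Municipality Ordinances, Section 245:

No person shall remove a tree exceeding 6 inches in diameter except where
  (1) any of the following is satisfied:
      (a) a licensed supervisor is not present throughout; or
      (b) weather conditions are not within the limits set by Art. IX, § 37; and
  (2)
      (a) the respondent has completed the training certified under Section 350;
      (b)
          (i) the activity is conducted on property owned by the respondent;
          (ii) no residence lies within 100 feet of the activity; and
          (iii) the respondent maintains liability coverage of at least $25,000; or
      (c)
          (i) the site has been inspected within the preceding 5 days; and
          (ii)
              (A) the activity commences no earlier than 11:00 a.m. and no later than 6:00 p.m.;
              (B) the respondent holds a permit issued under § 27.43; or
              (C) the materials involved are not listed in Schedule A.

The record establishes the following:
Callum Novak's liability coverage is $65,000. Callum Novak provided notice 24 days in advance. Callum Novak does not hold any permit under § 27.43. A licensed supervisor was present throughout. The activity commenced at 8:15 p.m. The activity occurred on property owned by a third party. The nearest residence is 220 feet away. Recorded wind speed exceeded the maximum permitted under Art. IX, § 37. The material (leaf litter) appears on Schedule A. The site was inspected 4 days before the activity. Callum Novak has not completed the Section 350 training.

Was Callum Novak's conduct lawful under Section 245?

No — unlawful.

(a) not (supervisor present) — not satisfied.
(b) not (weather ok) — holds.
(1) = F OR T = true.
(a) training certified — not met.
(i) own property — not satisfied.
(ii) no residence in 100 ft — holds.
(iii) coverage ≥ $25,000 — met.
(b) = F AND T AND T = false.
(i) site inspected — satisfied.
(A) start within hours — not met.
(B) holds permit — not satisfied.
(C) not (Schedule A material) — fails.
(ii): F OR F OR F → false.
(c) = T AND F = false.
(2) = F OR F OR F = false.
Overall = T AND F = false.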